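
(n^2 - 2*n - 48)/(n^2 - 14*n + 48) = (n + 6)/(n - 6)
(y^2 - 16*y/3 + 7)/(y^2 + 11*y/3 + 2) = (3*y^2 - 16*y + 21)/(3*y^2 + 11*y + 6)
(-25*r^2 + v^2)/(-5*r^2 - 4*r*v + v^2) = (5*r + v)/(r + v)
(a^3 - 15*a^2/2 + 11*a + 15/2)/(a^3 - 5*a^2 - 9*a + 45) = (a + 1/2)/(a + 3)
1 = 1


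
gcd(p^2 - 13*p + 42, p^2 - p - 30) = p - 6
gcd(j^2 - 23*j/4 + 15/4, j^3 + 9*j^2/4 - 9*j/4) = j - 3/4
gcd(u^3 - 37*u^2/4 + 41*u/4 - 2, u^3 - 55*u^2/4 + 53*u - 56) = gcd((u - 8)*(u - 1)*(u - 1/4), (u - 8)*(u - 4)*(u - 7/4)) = u - 8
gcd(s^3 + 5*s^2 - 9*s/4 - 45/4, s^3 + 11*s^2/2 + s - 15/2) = s^2 + 13*s/2 + 15/2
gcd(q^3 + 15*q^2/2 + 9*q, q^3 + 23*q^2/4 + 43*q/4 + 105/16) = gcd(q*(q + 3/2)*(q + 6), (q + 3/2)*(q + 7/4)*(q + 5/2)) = q + 3/2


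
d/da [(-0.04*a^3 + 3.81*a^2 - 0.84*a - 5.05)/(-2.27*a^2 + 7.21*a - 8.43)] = (0.0908*a^4 - 0.576800000000002*a^3 + 26.5749*a^2 - 87.1636*a + 43.4917)/(5.1529*a^4 - 32.7334*a^3 + 90.2563*a^2 - 121.5606*a + 71.0649)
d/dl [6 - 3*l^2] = -6*l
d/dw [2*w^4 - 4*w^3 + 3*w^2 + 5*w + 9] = 8*w^3 - 12*w^2 + 6*w + 5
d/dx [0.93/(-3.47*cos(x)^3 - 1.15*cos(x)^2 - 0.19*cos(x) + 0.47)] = (9.6813*sin(x)^2 - 2.139*cos(x) - 9.858)*sin(x)/(3.47*cos(x)^3 + 1.15*cos(x)^2 + 0.19*cos(x) - 0.47)^2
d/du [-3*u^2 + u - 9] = 1 - 6*u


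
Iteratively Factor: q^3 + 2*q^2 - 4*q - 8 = (q + 2)*(q^2 - 4) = (q + 2)^2*(q - 2)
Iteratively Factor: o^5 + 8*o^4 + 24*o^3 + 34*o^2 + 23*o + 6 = (o + 1)*(o^4 + 7*o^3 + 17*o^2 + 17*o + 6) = (o + 1)^2*(o^3 + 6*o^2 + 11*o + 6) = (o + 1)^2*(o + 3)*(o^2 + 3*o + 2) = (o + 1)^3*(o + 3)*(o + 2)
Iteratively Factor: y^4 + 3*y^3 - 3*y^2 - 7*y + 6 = (y + 2)*(y^3 + y^2 - 5*y + 3) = (y - 1)*(y + 2)*(y^2 + 2*y - 3) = (y - 1)^2*(y + 2)*(y + 3)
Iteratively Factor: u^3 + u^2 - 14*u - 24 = (u - 4)*(u^2 + 5*u + 6) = (u - 4)*(u + 2)*(u + 3)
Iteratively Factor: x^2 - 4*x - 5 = (x - 5)*(x + 1)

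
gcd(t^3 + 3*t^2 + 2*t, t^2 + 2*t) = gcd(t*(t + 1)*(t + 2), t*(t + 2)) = t^2 + 2*t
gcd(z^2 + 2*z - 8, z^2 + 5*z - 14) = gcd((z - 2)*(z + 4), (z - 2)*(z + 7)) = z - 2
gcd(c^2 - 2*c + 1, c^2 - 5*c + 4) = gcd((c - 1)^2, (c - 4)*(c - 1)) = c - 1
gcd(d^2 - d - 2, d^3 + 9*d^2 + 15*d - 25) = 1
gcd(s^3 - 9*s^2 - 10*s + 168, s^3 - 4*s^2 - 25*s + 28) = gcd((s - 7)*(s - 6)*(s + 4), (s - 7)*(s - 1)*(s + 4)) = s^2 - 3*s - 28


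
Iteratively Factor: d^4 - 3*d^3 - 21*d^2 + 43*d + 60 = (d - 3)*(d^3 - 21*d - 20) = (d - 3)*(d + 1)*(d^2 - d - 20) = (d - 3)*(d + 1)*(d + 4)*(d - 5)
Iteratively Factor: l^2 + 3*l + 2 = (l + 2)*(l + 1)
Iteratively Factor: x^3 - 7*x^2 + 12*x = (x)*(x^2 - 7*x + 12) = x*(x - 4)*(x - 3)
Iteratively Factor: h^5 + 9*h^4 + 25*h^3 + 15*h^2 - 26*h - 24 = (h + 1)*(h^4 + 8*h^3 + 17*h^2 - 2*h - 24) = (h + 1)*(h + 2)*(h^3 + 6*h^2 + 5*h - 12) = (h - 1)*(h + 1)*(h + 2)*(h^2 + 7*h + 12) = (h - 1)*(h + 1)*(h + 2)*(h + 3)*(h + 4)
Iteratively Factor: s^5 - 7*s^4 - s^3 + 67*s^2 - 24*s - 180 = (s - 3)*(s^4 - 4*s^3 - 13*s^2 + 28*s + 60) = (s - 3)*(s + 2)*(s^3 - 6*s^2 - s + 30) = (s - 3)*(s + 2)^2*(s^2 - 8*s + 15) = (s - 3)^2*(s + 2)^2*(s - 5)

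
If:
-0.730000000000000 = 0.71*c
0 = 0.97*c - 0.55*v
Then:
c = -1.03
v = -1.81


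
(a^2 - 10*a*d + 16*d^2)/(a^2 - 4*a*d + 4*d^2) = (a - 8*d)/(a - 2*d)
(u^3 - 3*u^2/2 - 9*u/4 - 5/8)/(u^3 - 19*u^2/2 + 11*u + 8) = (u^2 - 2*u - 5/4)/(u^2 - 10*u + 16)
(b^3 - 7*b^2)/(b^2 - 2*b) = b*(b - 7)/(b - 2)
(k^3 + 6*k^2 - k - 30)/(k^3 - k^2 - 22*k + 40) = (k + 3)/(k - 4)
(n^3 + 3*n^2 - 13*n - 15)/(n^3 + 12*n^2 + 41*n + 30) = (n - 3)/(n + 6)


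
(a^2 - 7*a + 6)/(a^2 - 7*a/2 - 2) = 2*(-a^2 + 7*a - 6)/(-2*a^2 + 7*a + 4)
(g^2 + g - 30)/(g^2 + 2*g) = (g^2 + g - 30)/(g*(g + 2))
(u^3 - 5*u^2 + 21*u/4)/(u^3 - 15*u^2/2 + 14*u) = (u - 3/2)/(u - 4)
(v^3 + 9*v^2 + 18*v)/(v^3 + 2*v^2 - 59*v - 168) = v*(v + 6)/(v^2 - v - 56)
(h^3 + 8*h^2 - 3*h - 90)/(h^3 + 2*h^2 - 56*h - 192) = (h^2 + 2*h - 15)/(h^2 - 4*h - 32)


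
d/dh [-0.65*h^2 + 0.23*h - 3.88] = 0.23 - 1.3*h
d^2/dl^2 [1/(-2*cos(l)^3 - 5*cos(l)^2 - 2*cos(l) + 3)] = -(2*(7*cos(l) + 20*cos(2*l) + 9*cos(3*l))*(7*cos(l) + 5*cos(2*l) + cos(3*l) - 1) + 64*(3*cos(l)^2 + 5*cos(l) + 1)^2*sin(l)^2)/(7*cos(l) + 5*cos(2*l) + cos(3*l) - 1)^3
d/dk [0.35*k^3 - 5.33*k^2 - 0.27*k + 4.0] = 1.05*k^2 - 10.66*k - 0.27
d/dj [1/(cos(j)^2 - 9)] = 2*sin(j)*cos(j)/(cos(j)^2 - 9)^2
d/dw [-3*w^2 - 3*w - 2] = -6*w - 3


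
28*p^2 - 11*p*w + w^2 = (-7*p + w)*(-4*p + w)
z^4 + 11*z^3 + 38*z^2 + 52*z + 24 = (z + 1)*(z + 2)^2*(z + 6)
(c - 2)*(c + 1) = c^2 - c - 2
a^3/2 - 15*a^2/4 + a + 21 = (a/2 + 1)*(a - 6)*(a - 7/2)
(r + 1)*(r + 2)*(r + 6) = r^3 + 9*r^2 + 20*r + 12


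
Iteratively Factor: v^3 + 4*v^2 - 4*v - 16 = (v + 4)*(v^2 - 4) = (v - 2)*(v + 4)*(v + 2)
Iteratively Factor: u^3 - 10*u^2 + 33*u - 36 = (u - 4)*(u^2 - 6*u + 9) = (u - 4)*(u - 3)*(u - 3)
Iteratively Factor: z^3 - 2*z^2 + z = (z - 1)*(z^2 - z) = z*(z - 1)*(z - 1)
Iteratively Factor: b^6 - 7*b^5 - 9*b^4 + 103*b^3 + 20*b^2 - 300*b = (b - 2)*(b^5 - 5*b^4 - 19*b^3 + 65*b^2 + 150*b) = (b - 2)*(b + 2)*(b^4 - 7*b^3 - 5*b^2 + 75*b) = (b - 5)*(b - 2)*(b + 2)*(b^3 - 2*b^2 - 15*b) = (b - 5)^2*(b - 2)*(b + 2)*(b^2 + 3*b) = b*(b - 5)^2*(b - 2)*(b + 2)*(b + 3)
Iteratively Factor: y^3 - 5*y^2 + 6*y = (y - 3)*(y^2 - 2*y) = y*(y - 3)*(y - 2)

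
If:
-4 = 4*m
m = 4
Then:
No Solution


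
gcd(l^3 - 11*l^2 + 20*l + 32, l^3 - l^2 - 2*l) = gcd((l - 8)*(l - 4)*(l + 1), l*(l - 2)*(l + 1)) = l + 1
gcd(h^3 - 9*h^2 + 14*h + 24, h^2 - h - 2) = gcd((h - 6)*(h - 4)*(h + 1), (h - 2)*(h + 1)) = h + 1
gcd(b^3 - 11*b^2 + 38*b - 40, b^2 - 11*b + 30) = b - 5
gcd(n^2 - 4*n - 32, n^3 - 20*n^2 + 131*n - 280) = n - 8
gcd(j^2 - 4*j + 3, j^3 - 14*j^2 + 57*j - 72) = j - 3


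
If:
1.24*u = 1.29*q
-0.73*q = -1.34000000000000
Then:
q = 1.84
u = 1.91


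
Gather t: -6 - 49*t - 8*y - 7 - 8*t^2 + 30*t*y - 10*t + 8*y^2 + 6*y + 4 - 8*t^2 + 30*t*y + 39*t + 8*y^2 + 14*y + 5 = -16*t^2 + t*(60*y - 20) + 16*y^2 + 12*y - 4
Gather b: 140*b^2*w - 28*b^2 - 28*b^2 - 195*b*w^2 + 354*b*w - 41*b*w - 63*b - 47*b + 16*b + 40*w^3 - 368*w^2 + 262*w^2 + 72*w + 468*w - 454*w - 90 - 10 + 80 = b^2*(140*w - 56) + b*(-195*w^2 + 313*w - 94) + 40*w^3 - 106*w^2 + 86*w - 20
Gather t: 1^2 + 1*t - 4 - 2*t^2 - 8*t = -2*t^2 - 7*t - 3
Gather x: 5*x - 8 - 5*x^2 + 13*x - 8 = -5*x^2 + 18*x - 16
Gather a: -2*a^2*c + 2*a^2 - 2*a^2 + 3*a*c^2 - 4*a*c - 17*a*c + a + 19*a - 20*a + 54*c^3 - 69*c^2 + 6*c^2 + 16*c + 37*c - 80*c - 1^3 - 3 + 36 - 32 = -2*a^2*c + a*(3*c^2 - 21*c) + 54*c^3 - 63*c^2 - 27*c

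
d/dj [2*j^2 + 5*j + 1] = 4*j + 5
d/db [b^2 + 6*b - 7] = 2*b + 6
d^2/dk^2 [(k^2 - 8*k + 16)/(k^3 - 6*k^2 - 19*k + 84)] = 2*(k^6 - 24*k^5 + 297*k^4 - 1910*k^3 + 6360*k^2 - 10656*k + 8128)/(k^9 - 18*k^8 + 51*k^7 + 720*k^6 - 3993*k^5 - 7002*k^4 + 71765*k^3 - 36036*k^2 - 402192*k + 592704)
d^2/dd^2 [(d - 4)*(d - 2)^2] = 6*d - 16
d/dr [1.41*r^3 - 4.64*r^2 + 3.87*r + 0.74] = 4.23*r^2 - 9.28*r + 3.87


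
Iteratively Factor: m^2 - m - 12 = (m - 4)*(m + 3)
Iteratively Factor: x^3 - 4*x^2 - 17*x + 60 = (x - 3)*(x^2 - x - 20) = (x - 5)*(x - 3)*(x + 4)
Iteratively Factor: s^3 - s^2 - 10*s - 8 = (s + 2)*(s^2 - 3*s - 4) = (s - 4)*(s + 2)*(s + 1)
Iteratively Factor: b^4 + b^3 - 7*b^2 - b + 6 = (b + 1)*(b^3 - 7*b + 6) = (b - 1)*(b + 1)*(b^2 + b - 6) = (b - 1)*(b + 1)*(b + 3)*(b - 2)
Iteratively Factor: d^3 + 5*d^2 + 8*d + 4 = (d + 1)*(d^2 + 4*d + 4) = (d + 1)*(d + 2)*(d + 2)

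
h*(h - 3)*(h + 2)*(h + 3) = h^4 + 2*h^3 - 9*h^2 - 18*h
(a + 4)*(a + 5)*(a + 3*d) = a^3 + 3*a^2*d + 9*a^2 + 27*a*d + 20*a + 60*d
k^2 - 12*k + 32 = (k - 8)*(k - 4)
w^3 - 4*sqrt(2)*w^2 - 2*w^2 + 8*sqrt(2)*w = w*(w - 2)*(w - 4*sqrt(2))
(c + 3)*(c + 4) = c^2 + 7*c + 12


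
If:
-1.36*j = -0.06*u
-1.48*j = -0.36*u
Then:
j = 0.00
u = 0.00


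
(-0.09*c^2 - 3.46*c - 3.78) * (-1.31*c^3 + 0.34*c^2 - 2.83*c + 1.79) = 0.1179*c^5 + 4.502*c^4 + 4.0301*c^3 + 8.3455*c^2 + 4.504*c - 6.7662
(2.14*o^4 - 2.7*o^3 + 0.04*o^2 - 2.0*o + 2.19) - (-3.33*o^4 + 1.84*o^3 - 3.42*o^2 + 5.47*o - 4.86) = 5.47*o^4 - 4.54*o^3 + 3.46*o^2 - 7.47*o + 7.05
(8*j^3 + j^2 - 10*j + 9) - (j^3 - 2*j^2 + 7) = 7*j^3 + 3*j^2 - 10*j + 2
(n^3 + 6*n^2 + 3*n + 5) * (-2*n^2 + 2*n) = -2*n^5 - 10*n^4 + 6*n^3 - 4*n^2 + 10*n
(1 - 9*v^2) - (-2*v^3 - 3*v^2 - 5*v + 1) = 2*v^3 - 6*v^2 + 5*v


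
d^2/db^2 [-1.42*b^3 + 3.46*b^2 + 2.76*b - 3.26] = 6.92 - 8.52*b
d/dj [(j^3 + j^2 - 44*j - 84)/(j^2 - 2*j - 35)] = (j^2 + 10*j + 28)/(j^2 + 10*j + 25)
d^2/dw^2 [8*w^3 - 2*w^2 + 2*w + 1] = 48*w - 4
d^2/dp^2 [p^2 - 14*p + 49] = 2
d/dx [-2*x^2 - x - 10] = -4*x - 1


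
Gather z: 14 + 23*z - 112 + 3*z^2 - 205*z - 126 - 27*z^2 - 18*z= -24*z^2 - 200*z - 224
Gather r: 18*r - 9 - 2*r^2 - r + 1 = -2*r^2 + 17*r - 8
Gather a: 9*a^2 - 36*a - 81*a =9*a^2 - 117*a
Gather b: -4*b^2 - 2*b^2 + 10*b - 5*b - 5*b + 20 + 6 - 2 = 24 - 6*b^2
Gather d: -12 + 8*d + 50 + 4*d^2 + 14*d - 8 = 4*d^2 + 22*d + 30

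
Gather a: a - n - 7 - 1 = a - n - 8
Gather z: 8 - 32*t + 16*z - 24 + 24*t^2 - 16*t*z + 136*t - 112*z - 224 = 24*t^2 + 104*t + z*(-16*t - 96) - 240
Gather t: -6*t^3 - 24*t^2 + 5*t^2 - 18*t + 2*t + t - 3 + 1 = -6*t^3 - 19*t^2 - 15*t - 2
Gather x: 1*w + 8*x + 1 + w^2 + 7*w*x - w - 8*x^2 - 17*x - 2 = w^2 - 8*x^2 + x*(7*w - 9) - 1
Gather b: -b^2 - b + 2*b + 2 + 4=-b^2 + b + 6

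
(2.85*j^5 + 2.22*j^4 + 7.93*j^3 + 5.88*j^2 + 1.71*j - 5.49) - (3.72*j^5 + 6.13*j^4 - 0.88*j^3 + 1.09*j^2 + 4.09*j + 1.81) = -0.87*j^5 - 3.91*j^4 + 8.81*j^3 + 4.79*j^2 - 2.38*j - 7.3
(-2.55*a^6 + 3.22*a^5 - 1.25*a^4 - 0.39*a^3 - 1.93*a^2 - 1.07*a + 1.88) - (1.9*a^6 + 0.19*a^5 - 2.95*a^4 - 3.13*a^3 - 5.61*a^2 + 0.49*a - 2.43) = -4.45*a^6 + 3.03*a^5 + 1.7*a^4 + 2.74*a^3 + 3.68*a^2 - 1.56*a + 4.31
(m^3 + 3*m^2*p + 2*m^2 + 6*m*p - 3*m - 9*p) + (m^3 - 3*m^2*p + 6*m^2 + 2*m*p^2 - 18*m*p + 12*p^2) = 2*m^3 + 8*m^2 + 2*m*p^2 - 12*m*p - 3*m + 12*p^2 - 9*p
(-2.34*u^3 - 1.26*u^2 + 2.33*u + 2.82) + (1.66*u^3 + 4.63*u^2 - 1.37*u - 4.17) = -0.68*u^3 + 3.37*u^2 + 0.96*u - 1.35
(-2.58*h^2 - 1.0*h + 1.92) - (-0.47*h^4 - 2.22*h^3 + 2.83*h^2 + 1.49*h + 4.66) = 0.47*h^4 + 2.22*h^3 - 5.41*h^2 - 2.49*h - 2.74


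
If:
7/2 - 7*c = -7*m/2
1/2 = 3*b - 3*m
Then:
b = m + 1/6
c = m/2 + 1/2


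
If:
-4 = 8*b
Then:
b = -1/2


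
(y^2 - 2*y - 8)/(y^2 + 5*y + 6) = (y - 4)/(y + 3)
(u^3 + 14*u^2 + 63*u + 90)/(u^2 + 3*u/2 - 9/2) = 2*(u^2 + 11*u + 30)/(2*u - 3)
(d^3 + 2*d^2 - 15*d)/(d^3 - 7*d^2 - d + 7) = d*(d^2 + 2*d - 15)/(d^3 - 7*d^2 - d + 7)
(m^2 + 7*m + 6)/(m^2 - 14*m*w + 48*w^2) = (m^2 + 7*m + 6)/(m^2 - 14*m*w + 48*w^2)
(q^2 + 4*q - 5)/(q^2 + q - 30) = (q^2 + 4*q - 5)/(q^2 + q - 30)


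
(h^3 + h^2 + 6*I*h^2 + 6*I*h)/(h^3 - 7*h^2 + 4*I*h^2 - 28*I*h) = (h^2 + h*(1 + 6*I) + 6*I)/(h^2 + h*(-7 + 4*I) - 28*I)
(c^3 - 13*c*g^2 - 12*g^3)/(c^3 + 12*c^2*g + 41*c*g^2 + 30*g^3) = (c^2 - c*g - 12*g^2)/(c^2 + 11*c*g + 30*g^2)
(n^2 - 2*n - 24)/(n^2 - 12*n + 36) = (n + 4)/(n - 6)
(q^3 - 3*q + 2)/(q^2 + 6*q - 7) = (q^2 + q - 2)/(q + 7)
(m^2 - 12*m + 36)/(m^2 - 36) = (m - 6)/(m + 6)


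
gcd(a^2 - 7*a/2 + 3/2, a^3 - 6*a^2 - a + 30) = a - 3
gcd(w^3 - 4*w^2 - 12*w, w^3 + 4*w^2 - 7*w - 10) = 1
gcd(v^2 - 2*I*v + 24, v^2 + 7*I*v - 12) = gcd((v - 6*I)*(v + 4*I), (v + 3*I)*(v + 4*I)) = v + 4*I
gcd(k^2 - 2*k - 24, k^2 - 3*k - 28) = k + 4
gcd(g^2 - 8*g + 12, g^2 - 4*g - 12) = g - 6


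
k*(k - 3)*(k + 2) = k^3 - k^2 - 6*k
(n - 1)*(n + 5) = n^2 + 4*n - 5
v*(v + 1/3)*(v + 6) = v^3 + 19*v^2/3 + 2*v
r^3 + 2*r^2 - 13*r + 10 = (r - 2)*(r - 1)*(r + 5)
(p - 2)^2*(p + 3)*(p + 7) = p^4 + 6*p^3 - 15*p^2 - 44*p + 84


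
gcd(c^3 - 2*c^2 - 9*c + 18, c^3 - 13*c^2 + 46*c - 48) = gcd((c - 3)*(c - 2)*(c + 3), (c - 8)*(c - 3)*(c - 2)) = c^2 - 5*c + 6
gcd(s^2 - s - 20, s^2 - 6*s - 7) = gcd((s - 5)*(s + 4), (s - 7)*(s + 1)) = 1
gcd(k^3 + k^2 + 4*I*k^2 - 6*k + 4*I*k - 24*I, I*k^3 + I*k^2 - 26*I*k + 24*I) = 1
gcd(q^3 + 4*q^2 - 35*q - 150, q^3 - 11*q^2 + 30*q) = q - 6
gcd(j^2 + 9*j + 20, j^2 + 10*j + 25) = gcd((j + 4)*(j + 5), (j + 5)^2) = j + 5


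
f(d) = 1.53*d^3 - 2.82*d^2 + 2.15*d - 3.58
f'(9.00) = 323.18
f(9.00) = 902.72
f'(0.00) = 2.15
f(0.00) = -3.58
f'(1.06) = 1.33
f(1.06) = -2.65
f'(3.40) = 36.03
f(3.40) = 31.27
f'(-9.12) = 435.36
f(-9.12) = -1418.32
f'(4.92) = 85.51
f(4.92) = 120.95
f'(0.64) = 0.42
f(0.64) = -2.96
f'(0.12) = 1.54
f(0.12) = -3.36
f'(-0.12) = 2.89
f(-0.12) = -3.88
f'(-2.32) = 39.94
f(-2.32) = -42.85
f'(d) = 4.59*d^2 - 5.64*d + 2.15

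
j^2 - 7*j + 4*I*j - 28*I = (j - 7)*(j + 4*I)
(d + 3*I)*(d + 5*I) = d^2 + 8*I*d - 15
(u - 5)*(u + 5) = u^2 - 25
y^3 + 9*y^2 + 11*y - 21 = (y - 1)*(y + 3)*(y + 7)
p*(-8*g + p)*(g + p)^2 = -8*g^3*p - 15*g^2*p^2 - 6*g*p^3 + p^4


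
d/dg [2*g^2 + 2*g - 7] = 4*g + 2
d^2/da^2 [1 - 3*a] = 0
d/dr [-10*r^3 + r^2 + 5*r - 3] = -30*r^2 + 2*r + 5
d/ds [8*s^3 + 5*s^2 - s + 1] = 24*s^2 + 10*s - 1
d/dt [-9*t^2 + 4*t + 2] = 4 - 18*t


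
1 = 1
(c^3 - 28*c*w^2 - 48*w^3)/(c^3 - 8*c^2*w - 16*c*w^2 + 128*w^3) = (c^2 - 4*c*w - 12*w^2)/(c^2 - 12*c*w + 32*w^2)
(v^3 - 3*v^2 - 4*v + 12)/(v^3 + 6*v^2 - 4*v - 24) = (v - 3)/(v + 6)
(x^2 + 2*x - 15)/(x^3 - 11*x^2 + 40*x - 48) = (x + 5)/(x^2 - 8*x + 16)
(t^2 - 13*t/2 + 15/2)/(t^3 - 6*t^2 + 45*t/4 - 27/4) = 2*(t - 5)/(2*t^2 - 9*t + 9)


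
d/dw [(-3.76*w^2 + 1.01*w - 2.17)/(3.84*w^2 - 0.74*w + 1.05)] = (-1.096*w^2 + 8.7696*w - 0.5453)/(14.7456*w^4 - 5.6832*w^3 + 8.6116*w^2 - 1.554*w + 1.1025)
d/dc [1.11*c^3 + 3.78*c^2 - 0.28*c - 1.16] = 3.33*c^2 + 7.56*c - 0.28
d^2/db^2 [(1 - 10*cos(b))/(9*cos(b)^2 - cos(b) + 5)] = (-7290*sin(b)^4*cos(b) + 234*sin(b)^4 + 247*sin(b)^2 + 2935*cos(b)/4 - 2187*cos(3*b)/4 + 405*cos(5*b) - 293)/(9*sin(b)^2 + cos(b) - 14)^3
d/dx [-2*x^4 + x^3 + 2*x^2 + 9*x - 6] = -8*x^3 + 3*x^2 + 4*x + 9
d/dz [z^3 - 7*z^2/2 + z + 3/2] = 3*z^2 - 7*z + 1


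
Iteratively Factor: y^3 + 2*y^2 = (y)*(y^2 + 2*y) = y*(y + 2)*(y)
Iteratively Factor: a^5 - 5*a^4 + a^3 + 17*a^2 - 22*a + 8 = (a + 2)*(a^4 - 7*a^3 + 15*a^2 - 13*a + 4) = (a - 1)*(a + 2)*(a^3 - 6*a^2 + 9*a - 4) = (a - 4)*(a - 1)*(a + 2)*(a^2 - 2*a + 1) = (a - 4)*(a - 1)^2*(a + 2)*(a - 1)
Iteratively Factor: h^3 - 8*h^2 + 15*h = (h - 3)*(h^2 - 5*h) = h*(h - 3)*(h - 5)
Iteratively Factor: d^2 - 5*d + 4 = (d - 4)*(d - 1)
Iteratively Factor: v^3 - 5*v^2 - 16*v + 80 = (v + 4)*(v^2 - 9*v + 20) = (v - 5)*(v + 4)*(v - 4)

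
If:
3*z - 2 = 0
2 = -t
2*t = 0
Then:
No Solution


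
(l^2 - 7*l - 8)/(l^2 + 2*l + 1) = (l - 8)/(l + 1)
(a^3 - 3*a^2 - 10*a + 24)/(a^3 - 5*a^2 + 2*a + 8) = (a + 3)/(a + 1)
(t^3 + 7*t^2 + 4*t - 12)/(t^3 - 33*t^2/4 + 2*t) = 4*(t^3 + 7*t^2 + 4*t - 12)/(t*(4*t^2 - 33*t + 8))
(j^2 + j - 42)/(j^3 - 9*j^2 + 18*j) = (j + 7)/(j*(j - 3))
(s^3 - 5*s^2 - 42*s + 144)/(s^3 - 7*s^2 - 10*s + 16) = (s^2 + 3*s - 18)/(s^2 + s - 2)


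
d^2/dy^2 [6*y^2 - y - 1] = 12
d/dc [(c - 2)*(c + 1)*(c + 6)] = 3*c^2 + 10*c - 8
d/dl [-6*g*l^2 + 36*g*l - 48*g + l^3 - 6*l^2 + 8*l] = -12*g*l + 36*g + 3*l^2 - 12*l + 8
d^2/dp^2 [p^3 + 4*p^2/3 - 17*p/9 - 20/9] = 6*p + 8/3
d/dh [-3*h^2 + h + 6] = 1 - 6*h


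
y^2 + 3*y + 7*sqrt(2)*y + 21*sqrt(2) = (y + 3)*(y + 7*sqrt(2))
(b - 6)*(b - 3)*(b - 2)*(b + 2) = b^4 - 9*b^3 + 14*b^2 + 36*b - 72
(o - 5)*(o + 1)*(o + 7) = o^3 + 3*o^2 - 33*o - 35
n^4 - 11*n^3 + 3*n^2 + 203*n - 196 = (n - 7)^2*(n - 1)*(n + 4)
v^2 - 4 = (v - 2)*(v + 2)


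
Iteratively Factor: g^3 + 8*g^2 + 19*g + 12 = (g + 3)*(g^2 + 5*g + 4) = (g + 3)*(g + 4)*(g + 1)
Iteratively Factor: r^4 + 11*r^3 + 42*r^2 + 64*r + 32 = (r + 2)*(r^3 + 9*r^2 + 24*r + 16) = (r + 2)*(r + 4)*(r^2 + 5*r + 4) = (r + 2)*(r + 4)^2*(r + 1)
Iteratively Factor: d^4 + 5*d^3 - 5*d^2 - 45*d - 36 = (d - 3)*(d^3 + 8*d^2 + 19*d + 12) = (d - 3)*(d + 3)*(d^2 + 5*d + 4) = (d - 3)*(d + 3)*(d + 4)*(d + 1)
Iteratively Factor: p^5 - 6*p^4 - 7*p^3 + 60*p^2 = (p)*(p^4 - 6*p^3 - 7*p^2 + 60*p) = p^2*(p^3 - 6*p^2 - 7*p + 60) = p^2*(p - 4)*(p^2 - 2*p - 15) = p^2*(p - 4)*(p + 3)*(p - 5)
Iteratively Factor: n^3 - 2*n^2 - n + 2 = (n - 1)*(n^2 - n - 2) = (n - 2)*(n - 1)*(n + 1)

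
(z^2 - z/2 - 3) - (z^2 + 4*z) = -9*z/2 - 3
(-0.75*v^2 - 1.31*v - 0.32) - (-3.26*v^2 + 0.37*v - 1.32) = 2.51*v^2 - 1.68*v + 1.0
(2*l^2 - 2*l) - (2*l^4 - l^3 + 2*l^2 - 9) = -2*l^4 + l^3 - 2*l + 9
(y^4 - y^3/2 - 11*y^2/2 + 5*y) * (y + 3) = y^5 + 5*y^4/2 - 7*y^3 - 23*y^2/2 + 15*y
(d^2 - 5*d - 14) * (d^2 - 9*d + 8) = d^4 - 14*d^3 + 39*d^2 + 86*d - 112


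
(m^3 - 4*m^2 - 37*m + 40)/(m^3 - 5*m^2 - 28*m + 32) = (m + 5)/(m + 4)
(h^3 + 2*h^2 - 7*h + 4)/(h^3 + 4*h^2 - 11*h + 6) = (h + 4)/(h + 6)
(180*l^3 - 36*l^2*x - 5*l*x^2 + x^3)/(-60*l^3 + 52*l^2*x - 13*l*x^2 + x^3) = (6*l + x)/(-2*l + x)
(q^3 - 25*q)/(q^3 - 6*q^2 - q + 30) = q*(q + 5)/(q^2 - q - 6)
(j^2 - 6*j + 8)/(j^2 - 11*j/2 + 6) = 2*(j - 2)/(2*j - 3)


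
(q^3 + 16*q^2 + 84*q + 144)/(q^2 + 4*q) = q + 12 + 36/q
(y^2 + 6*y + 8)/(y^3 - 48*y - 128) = (y + 2)/(y^2 - 4*y - 32)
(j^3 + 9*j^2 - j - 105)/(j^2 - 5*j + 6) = (j^2 + 12*j + 35)/(j - 2)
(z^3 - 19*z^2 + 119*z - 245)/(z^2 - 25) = (z^2 - 14*z + 49)/(z + 5)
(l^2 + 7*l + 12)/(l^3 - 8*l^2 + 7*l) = (l^2 + 7*l + 12)/(l*(l^2 - 8*l + 7))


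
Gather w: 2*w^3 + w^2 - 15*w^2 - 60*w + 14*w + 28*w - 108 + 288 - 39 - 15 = 2*w^3 - 14*w^2 - 18*w + 126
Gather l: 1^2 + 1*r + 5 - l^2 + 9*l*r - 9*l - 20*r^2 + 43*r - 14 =-l^2 + l*(9*r - 9) - 20*r^2 + 44*r - 8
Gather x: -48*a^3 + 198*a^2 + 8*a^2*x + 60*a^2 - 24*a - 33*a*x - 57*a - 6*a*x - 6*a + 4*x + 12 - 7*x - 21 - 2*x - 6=-48*a^3 + 258*a^2 - 87*a + x*(8*a^2 - 39*a - 5) - 15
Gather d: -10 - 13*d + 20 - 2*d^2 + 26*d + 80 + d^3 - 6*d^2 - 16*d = d^3 - 8*d^2 - 3*d + 90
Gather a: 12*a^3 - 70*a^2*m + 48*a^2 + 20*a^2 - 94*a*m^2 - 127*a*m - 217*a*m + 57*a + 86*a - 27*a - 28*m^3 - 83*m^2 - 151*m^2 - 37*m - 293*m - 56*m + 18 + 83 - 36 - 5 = 12*a^3 + a^2*(68 - 70*m) + a*(-94*m^2 - 344*m + 116) - 28*m^3 - 234*m^2 - 386*m + 60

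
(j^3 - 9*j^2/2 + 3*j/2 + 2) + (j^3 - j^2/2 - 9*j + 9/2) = 2*j^3 - 5*j^2 - 15*j/2 + 13/2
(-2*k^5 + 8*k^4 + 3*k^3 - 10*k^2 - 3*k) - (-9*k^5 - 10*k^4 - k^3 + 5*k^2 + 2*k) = 7*k^5 + 18*k^4 + 4*k^3 - 15*k^2 - 5*k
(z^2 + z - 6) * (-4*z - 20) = -4*z^3 - 24*z^2 + 4*z + 120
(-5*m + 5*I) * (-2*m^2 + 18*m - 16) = 10*m^3 - 90*m^2 - 10*I*m^2 + 80*m + 90*I*m - 80*I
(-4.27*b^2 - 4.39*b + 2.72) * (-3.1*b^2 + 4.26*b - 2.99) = 13.237*b^4 - 4.5812*b^3 - 14.3661*b^2 + 24.7133*b - 8.1328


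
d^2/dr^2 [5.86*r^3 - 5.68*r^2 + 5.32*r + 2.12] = 35.16*r - 11.36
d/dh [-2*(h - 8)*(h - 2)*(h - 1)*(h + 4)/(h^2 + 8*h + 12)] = 2*(-2*h^5 - 17*h^4 + 64*h^3 + 484*h^2 + 304*h - 1568)/(h^4 + 16*h^3 + 88*h^2 + 192*h + 144)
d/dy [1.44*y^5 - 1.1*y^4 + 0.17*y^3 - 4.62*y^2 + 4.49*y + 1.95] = 7.2*y^4 - 4.4*y^3 + 0.51*y^2 - 9.24*y + 4.49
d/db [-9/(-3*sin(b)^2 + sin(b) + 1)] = 9*(1 - 6*sin(b))*cos(b)/(-3*sin(b)^2 + sin(b) + 1)^2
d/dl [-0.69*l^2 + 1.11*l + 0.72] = 1.11 - 1.38*l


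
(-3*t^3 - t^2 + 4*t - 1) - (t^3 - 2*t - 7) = -4*t^3 - t^2 + 6*t + 6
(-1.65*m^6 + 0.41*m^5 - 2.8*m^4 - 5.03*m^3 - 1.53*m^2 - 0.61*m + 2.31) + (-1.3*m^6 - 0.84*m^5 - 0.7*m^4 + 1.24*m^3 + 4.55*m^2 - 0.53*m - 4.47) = -2.95*m^6 - 0.43*m^5 - 3.5*m^4 - 3.79*m^3 + 3.02*m^2 - 1.14*m - 2.16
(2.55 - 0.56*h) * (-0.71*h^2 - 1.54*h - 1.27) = 0.3976*h^3 - 0.9481*h^2 - 3.2158*h - 3.2385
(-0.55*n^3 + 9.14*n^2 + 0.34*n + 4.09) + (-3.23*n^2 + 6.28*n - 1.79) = -0.55*n^3 + 5.91*n^2 + 6.62*n + 2.3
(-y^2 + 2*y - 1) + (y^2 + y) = 3*y - 1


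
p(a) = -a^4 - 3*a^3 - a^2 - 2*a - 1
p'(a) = -4*a^3 - 9*a^2 - 2*a - 2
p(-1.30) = 3.64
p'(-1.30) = -5.82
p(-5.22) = -333.57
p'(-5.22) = 332.15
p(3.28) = -239.92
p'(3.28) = -246.54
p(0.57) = -3.13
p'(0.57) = -6.80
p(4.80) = -896.26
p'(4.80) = -661.33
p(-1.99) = 6.98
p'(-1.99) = -2.14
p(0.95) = -7.19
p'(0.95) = -15.45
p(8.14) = -6091.93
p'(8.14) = -2772.03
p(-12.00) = -15673.00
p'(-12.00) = 5638.00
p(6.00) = -1993.00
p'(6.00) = -1202.00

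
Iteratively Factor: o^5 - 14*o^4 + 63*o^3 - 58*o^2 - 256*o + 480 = (o - 4)*(o^4 - 10*o^3 + 23*o^2 + 34*o - 120) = (o - 5)*(o - 4)*(o^3 - 5*o^2 - 2*o + 24) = (o - 5)*(o - 4)*(o - 3)*(o^2 - 2*o - 8) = (o - 5)*(o - 4)*(o - 3)*(o + 2)*(o - 4)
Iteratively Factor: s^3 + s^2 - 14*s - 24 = (s + 2)*(s^2 - s - 12) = (s + 2)*(s + 3)*(s - 4)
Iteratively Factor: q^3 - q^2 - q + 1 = (q - 1)*(q^2 - 1) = (q - 1)*(q + 1)*(q - 1)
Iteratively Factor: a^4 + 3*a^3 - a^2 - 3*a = (a)*(a^3 + 3*a^2 - a - 3) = a*(a + 3)*(a^2 - 1) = a*(a + 1)*(a + 3)*(a - 1)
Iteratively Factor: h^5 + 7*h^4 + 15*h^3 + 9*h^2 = (h)*(h^4 + 7*h^3 + 15*h^2 + 9*h) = h^2*(h^3 + 7*h^2 + 15*h + 9) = h^2*(h + 1)*(h^2 + 6*h + 9) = h^2*(h + 1)*(h + 3)*(h + 3)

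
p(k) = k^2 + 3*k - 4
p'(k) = 2*k + 3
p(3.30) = 16.79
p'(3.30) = 9.60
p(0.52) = -2.17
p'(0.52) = 4.04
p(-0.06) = -4.18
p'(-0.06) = 2.88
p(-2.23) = -5.72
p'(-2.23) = -1.46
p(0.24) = -3.22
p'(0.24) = 3.48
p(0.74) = -1.23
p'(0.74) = 4.48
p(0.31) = -2.97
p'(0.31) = 3.62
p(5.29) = 39.85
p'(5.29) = 13.58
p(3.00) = 14.00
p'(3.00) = 9.00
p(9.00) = 104.00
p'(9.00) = 21.00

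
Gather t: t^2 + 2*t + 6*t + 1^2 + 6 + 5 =t^2 + 8*t + 12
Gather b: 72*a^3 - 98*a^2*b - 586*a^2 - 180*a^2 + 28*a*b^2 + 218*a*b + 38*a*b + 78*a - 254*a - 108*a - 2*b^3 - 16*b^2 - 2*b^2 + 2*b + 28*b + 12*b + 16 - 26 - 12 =72*a^3 - 766*a^2 - 284*a - 2*b^3 + b^2*(28*a - 18) + b*(-98*a^2 + 256*a + 42) - 22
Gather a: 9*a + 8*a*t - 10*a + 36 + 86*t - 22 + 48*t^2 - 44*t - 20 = a*(8*t - 1) + 48*t^2 + 42*t - 6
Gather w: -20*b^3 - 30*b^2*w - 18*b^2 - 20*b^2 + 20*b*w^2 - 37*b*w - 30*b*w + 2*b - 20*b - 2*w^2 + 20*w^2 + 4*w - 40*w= -20*b^3 - 38*b^2 - 18*b + w^2*(20*b + 18) + w*(-30*b^2 - 67*b - 36)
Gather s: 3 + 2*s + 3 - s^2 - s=-s^2 + s + 6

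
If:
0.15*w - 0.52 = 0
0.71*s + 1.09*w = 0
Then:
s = -5.32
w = 3.47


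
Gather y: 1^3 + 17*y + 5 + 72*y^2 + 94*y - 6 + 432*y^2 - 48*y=504*y^2 + 63*y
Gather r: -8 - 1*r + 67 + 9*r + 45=8*r + 104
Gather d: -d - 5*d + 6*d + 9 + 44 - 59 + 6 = 0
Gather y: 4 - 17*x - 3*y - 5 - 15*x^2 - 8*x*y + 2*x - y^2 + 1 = -15*x^2 - 15*x - y^2 + y*(-8*x - 3)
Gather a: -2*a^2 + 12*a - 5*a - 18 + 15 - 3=-2*a^2 + 7*a - 6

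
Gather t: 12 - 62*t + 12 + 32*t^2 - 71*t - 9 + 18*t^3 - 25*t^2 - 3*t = 18*t^3 + 7*t^2 - 136*t + 15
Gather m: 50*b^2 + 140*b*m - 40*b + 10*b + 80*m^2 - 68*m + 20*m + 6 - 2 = 50*b^2 - 30*b + 80*m^2 + m*(140*b - 48) + 4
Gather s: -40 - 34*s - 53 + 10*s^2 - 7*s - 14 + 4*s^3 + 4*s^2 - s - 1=4*s^3 + 14*s^2 - 42*s - 108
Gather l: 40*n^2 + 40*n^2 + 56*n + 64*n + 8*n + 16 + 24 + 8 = 80*n^2 + 128*n + 48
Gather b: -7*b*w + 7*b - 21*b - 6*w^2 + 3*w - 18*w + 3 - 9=b*(-7*w - 14) - 6*w^2 - 15*w - 6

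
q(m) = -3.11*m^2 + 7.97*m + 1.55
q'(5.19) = -24.31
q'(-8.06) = 58.10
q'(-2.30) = 22.28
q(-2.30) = -33.23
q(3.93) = -15.16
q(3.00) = -2.53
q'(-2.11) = 21.09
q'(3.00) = -10.69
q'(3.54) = -14.05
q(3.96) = -15.66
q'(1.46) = -1.11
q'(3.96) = -16.66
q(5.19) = -40.86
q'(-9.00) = 63.95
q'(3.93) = -16.47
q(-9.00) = -322.09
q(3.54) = -9.21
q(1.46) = 6.56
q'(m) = 7.97 - 6.22*m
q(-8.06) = -264.72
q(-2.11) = -29.11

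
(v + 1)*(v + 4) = v^2 + 5*v + 4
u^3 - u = u*(u - 1)*(u + 1)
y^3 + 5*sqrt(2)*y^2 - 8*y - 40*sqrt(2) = (y - 2*sqrt(2))*(y + 2*sqrt(2))*(y + 5*sqrt(2))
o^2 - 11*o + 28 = (o - 7)*(o - 4)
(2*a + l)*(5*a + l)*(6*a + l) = 60*a^3 + 52*a^2*l + 13*a*l^2 + l^3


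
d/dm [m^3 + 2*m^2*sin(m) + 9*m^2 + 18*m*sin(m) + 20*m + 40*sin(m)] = 2*m^2*cos(m) + 3*m^2 + 4*m*sin(m) + 18*m*cos(m) + 18*m + 18*sin(m) + 40*cos(m) + 20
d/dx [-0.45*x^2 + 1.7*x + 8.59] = 1.7 - 0.9*x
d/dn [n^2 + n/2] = 2*n + 1/2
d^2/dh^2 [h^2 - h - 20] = 2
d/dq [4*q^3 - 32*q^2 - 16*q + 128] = 12*q^2 - 64*q - 16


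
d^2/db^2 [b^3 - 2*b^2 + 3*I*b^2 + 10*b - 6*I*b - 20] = 6*b - 4 + 6*I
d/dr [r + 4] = 1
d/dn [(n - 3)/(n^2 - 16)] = (n^2 - 2*n*(n - 3) - 16)/(n^2 - 16)^2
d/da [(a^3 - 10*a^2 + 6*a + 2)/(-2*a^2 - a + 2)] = 2*(-a^4 - a^3 + 14*a^2 - 16*a + 7)/(4*a^4 + 4*a^3 - 7*a^2 - 4*a + 4)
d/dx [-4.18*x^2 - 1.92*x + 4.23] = -8.36*x - 1.92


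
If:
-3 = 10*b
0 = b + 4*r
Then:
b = -3/10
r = 3/40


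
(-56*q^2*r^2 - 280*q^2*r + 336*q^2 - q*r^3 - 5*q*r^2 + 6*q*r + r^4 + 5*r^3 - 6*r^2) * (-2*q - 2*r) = 112*q^3*r^2 + 560*q^3*r - 672*q^3 + 114*q^2*r^3 + 570*q^2*r^2 - 684*q^2*r - 2*r^5 - 10*r^4 + 12*r^3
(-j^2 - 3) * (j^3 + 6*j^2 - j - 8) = -j^5 - 6*j^4 - 2*j^3 - 10*j^2 + 3*j + 24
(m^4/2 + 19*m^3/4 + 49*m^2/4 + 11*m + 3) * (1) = m^4/2 + 19*m^3/4 + 49*m^2/4 + 11*m + 3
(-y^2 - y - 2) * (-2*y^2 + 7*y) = 2*y^4 - 5*y^3 - 3*y^2 - 14*y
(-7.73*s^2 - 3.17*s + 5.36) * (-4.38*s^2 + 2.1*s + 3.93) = 33.8574*s^4 - 2.3484*s^3 - 60.5127*s^2 - 1.2021*s + 21.0648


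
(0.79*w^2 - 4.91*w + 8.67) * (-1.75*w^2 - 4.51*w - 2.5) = -1.3825*w^4 + 5.0296*w^3 + 4.9966*w^2 - 26.8267*w - 21.675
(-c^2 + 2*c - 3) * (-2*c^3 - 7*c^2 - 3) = 2*c^5 + 3*c^4 - 8*c^3 + 24*c^2 - 6*c + 9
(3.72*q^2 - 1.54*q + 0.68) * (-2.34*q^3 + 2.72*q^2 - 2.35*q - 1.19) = -8.7048*q^5 + 13.722*q^4 - 14.522*q^3 + 1.0418*q^2 + 0.2346*q - 0.8092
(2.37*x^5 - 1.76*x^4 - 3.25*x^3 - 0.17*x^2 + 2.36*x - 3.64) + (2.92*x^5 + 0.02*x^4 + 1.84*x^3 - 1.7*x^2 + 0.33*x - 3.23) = 5.29*x^5 - 1.74*x^4 - 1.41*x^3 - 1.87*x^2 + 2.69*x - 6.87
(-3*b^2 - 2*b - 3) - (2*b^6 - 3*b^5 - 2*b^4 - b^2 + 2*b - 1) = -2*b^6 + 3*b^5 + 2*b^4 - 2*b^2 - 4*b - 2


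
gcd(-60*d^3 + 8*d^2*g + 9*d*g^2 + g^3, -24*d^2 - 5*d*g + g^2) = 1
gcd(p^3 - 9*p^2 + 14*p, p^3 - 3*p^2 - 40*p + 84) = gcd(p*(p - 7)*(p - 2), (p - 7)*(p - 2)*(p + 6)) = p^2 - 9*p + 14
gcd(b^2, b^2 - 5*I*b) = b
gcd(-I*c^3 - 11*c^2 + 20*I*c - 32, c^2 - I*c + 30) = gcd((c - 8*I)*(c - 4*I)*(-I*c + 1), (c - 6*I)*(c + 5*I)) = 1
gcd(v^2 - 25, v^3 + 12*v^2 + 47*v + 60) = v + 5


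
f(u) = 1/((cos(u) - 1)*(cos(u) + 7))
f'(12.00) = -2.75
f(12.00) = -0.82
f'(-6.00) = 22.02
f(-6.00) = -3.15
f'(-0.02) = -62500.00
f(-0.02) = -625.04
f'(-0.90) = -0.68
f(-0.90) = -0.35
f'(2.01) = 0.05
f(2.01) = -0.11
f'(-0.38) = -9.11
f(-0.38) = -1.77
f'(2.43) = 0.02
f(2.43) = -0.09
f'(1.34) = 0.20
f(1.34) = -0.18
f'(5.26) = -0.46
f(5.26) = -0.28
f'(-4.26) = 0.05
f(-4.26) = -0.11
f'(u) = sin(u)/((cos(u) - 1)*(cos(u) + 7)^2) + sin(u)/((cos(u) - 1)^2*(cos(u) + 7)) = 2*(cos(u) + 3)*sin(u)/((cos(u) - 1)^2*(cos(u) + 7)^2)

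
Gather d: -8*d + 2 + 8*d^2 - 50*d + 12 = 8*d^2 - 58*d + 14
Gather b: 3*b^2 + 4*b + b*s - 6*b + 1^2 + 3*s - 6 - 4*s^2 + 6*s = 3*b^2 + b*(s - 2) - 4*s^2 + 9*s - 5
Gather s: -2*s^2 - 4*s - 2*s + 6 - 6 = -2*s^2 - 6*s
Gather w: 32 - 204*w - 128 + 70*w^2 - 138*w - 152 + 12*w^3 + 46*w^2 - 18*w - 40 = 12*w^3 + 116*w^2 - 360*w - 288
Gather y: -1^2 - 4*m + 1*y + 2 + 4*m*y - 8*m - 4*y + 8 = -12*m + y*(4*m - 3) + 9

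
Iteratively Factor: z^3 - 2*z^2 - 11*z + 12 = (z - 4)*(z^2 + 2*z - 3) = (z - 4)*(z - 1)*(z + 3)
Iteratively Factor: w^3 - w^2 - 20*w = (w)*(w^2 - w - 20) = w*(w - 5)*(w + 4)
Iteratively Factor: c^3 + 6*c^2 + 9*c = (c + 3)*(c^2 + 3*c) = (c + 3)^2*(c)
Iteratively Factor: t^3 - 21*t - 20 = (t - 5)*(t^2 + 5*t + 4) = (t - 5)*(t + 4)*(t + 1)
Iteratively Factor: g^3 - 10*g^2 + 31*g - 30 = (g - 2)*(g^2 - 8*g + 15) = (g - 5)*(g - 2)*(g - 3)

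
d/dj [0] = 0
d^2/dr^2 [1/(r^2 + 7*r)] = 2*(-r*(r + 7) + (2*r + 7)^2)/(r^3*(r + 7)^3)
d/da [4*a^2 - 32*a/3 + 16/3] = 8*a - 32/3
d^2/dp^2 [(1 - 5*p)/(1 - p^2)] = 2*(4*p^2*(5*p - 1) + (1 - 15*p)*(p^2 - 1))/(p^2 - 1)^3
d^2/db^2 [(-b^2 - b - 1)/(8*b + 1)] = -114/(512*b^3 + 192*b^2 + 24*b + 1)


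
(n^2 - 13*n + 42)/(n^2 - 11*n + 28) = (n - 6)/(n - 4)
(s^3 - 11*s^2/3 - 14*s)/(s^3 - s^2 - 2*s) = (-s^2 + 11*s/3 + 14)/(-s^2 + s + 2)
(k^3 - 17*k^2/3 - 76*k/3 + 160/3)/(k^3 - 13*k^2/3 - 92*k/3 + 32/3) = (3*k - 5)/(3*k - 1)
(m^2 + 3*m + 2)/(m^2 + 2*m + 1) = (m + 2)/(m + 1)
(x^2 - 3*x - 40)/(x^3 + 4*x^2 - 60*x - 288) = (x + 5)/(x^2 + 12*x + 36)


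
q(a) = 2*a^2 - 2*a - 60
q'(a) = 4*a - 2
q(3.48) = -42.74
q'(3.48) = 11.92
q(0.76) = -60.36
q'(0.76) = 1.04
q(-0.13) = -59.71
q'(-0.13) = -2.52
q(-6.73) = 44.05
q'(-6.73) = -28.92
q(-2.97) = -36.42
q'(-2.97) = -13.88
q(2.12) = -55.25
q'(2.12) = 6.48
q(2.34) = -53.73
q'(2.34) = 7.36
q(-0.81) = -57.07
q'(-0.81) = -5.24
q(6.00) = 0.00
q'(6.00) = 22.00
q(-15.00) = 420.00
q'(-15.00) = -62.00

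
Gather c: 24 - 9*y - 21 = 3 - 9*y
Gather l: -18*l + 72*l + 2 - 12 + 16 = 54*l + 6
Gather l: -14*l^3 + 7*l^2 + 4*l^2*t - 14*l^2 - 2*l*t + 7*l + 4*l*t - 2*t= -14*l^3 + l^2*(4*t - 7) + l*(2*t + 7) - 2*t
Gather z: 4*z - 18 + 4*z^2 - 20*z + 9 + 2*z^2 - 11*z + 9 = 6*z^2 - 27*z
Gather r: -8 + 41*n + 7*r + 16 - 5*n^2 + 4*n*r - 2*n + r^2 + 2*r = -5*n^2 + 39*n + r^2 + r*(4*n + 9) + 8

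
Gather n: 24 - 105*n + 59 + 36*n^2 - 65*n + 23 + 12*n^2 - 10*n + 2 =48*n^2 - 180*n + 108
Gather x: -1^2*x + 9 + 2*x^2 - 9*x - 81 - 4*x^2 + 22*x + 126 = -2*x^2 + 12*x + 54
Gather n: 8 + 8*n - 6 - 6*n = 2*n + 2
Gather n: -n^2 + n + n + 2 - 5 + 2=-n^2 + 2*n - 1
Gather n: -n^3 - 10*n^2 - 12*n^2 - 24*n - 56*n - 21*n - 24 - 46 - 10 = -n^3 - 22*n^2 - 101*n - 80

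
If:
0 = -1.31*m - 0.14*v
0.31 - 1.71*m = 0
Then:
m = 0.18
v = -1.70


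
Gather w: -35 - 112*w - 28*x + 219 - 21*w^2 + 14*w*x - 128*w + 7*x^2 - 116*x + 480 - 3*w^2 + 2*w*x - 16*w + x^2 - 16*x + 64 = -24*w^2 + w*(16*x - 256) + 8*x^2 - 160*x + 728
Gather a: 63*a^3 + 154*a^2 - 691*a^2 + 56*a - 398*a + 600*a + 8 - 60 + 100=63*a^3 - 537*a^2 + 258*a + 48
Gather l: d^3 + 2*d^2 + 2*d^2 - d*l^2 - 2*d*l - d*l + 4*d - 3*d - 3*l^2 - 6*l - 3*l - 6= d^3 + 4*d^2 + d + l^2*(-d - 3) + l*(-3*d - 9) - 6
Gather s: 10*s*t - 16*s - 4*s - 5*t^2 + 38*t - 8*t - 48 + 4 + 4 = s*(10*t - 20) - 5*t^2 + 30*t - 40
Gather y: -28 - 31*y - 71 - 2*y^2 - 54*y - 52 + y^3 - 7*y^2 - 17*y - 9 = y^3 - 9*y^2 - 102*y - 160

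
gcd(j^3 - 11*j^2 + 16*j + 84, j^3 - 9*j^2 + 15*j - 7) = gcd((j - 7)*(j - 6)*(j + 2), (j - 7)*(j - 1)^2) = j - 7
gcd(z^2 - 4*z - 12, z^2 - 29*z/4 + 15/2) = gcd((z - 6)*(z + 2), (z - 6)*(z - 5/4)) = z - 6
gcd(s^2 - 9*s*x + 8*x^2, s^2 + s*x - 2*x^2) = -s + x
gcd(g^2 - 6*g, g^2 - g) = g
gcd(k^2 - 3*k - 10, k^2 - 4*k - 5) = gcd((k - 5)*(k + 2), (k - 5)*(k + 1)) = k - 5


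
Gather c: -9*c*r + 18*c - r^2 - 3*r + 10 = c*(18 - 9*r) - r^2 - 3*r + 10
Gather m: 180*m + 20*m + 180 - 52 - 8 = 200*m + 120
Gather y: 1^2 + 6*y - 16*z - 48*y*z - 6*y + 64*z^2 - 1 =-48*y*z + 64*z^2 - 16*z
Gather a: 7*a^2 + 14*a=7*a^2 + 14*a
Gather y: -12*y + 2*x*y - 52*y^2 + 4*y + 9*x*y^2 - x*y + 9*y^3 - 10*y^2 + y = 9*y^3 + y^2*(9*x - 62) + y*(x - 7)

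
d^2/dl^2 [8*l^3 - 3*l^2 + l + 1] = 48*l - 6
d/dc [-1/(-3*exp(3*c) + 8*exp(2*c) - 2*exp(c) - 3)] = (-9*exp(2*c) + 16*exp(c) - 2)*exp(c)/(3*exp(3*c) - 8*exp(2*c) + 2*exp(c) + 3)^2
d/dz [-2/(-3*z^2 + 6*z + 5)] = 12*(1 - z)/(-3*z^2 + 6*z + 5)^2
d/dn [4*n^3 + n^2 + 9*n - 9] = 12*n^2 + 2*n + 9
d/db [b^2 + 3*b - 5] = 2*b + 3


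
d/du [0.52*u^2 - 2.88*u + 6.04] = 1.04*u - 2.88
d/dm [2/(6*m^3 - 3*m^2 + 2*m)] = 4*(-9*m^2 + 3*m - 1)/(m^2*(6*m^2 - 3*m + 2)^2)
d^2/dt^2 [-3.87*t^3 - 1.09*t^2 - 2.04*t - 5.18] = -23.22*t - 2.18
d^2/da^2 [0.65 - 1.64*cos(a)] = 1.64*cos(a)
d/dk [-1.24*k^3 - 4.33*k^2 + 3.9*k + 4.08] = -3.72*k^2 - 8.66*k + 3.9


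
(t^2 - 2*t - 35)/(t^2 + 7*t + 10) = (t - 7)/(t + 2)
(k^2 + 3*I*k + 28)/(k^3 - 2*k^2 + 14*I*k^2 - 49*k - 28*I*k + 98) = (k - 4*I)/(k^2 + k*(-2 + 7*I) - 14*I)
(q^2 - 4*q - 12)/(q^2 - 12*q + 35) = (q^2 - 4*q - 12)/(q^2 - 12*q + 35)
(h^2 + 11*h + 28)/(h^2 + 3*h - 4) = (h + 7)/(h - 1)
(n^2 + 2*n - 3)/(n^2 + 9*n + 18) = (n - 1)/(n + 6)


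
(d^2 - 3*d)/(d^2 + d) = (d - 3)/(d + 1)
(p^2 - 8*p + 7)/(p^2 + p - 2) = (p - 7)/(p + 2)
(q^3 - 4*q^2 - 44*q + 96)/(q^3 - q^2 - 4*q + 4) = (q^2 - 2*q - 48)/(q^2 + q - 2)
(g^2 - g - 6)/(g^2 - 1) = (g^2 - g - 6)/(g^2 - 1)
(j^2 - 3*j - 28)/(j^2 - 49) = (j + 4)/(j + 7)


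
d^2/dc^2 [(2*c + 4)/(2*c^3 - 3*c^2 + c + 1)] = 4*((c + 2)*(6*c^2 - 6*c + 1)^2 + (-6*c^2 + 6*c - 3*(c + 2)*(2*c - 1) - 1)*(2*c^3 - 3*c^2 + c + 1))/(2*c^3 - 3*c^2 + c + 1)^3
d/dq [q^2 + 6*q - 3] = 2*q + 6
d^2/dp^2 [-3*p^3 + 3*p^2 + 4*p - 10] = 6 - 18*p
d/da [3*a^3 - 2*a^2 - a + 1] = 9*a^2 - 4*a - 1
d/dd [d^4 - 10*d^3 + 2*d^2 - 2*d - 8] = 4*d^3 - 30*d^2 + 4*d - 2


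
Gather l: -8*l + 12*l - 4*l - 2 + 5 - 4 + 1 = 0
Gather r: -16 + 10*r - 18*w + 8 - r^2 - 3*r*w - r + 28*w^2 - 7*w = -r^2 + r*(9 - 3*w) + 28*w^2 - 25*w - 8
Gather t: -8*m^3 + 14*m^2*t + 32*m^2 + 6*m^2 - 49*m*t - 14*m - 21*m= -8*m^3 + 38*m^2 - 35*m + t*(14*m^2 - 49*m)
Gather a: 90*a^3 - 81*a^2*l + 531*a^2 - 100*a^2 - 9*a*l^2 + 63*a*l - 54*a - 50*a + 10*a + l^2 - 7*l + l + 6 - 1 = 90*a^3 + a^2*(431 - 81*l) + a*(-9*l^2 + 63*l - 94) + l^2 - 6*l + 5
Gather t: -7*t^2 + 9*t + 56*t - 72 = -7*t^2 + 65*t - 72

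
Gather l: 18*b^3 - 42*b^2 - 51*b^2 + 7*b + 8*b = 18*b^3 - 93*b^2 + 15*b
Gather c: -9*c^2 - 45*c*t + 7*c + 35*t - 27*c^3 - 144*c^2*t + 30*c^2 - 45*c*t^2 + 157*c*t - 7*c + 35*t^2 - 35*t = -27*c^3 + c^2*(21 - 144*t) + c*(-45*t^2 + 112*t) + 35*t^2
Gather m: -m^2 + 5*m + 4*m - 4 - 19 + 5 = -m^2 + 9*m - 18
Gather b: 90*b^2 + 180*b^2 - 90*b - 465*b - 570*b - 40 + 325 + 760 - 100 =270*b^2 - 1125*b + 945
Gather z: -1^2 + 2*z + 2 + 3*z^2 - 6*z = 3*z^2 - 4*z + 1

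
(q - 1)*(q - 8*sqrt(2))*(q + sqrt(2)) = q^3 - 7*sqrt(2)*q^2 - q^2 - 16*q + 7*sqrt(2)*q + 16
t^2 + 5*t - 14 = (t - 2)*(t + 7)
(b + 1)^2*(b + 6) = b^3 + 8*b^2 + 13*b + 6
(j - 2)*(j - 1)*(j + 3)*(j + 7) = j^4 + 7*j^3 - 7*j^2 - 43*j + 42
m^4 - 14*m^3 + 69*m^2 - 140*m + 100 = (m - 5)^2*(m - 2)^2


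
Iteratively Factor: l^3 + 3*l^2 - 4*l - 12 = (l - 2)*(l^2 + 5*l + 6) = (l - 2)*(l + 3)*(l + 2)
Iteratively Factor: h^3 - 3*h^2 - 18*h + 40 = (h - 5)*(h^2 + 2*h - 8) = (h - 5)*(h - 2)*(h + 4)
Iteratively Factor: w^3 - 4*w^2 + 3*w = (w - 3)*(w^2 - w) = w*(w - 3)*(w - 1)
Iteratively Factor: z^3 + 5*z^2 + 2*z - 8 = (z + 4)*(z^2 + z - 2) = (z - 1)*(z + 4)*(z + 2)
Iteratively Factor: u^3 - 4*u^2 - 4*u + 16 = (u + 2)*(u^2 - 6*u + 8) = (u - 2)*(u + 2)*(u - 4)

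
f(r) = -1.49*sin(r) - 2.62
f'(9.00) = 1.36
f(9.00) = -3.23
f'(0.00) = -1.49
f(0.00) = -2.62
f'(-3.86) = 1.12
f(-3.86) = -3.60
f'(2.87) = 1.44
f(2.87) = -3.02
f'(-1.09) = -0.69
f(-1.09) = -1.30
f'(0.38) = -1.38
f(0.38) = -3.17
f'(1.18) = -0.57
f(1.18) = -4.00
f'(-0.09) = -1.48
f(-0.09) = -2.49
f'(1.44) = -0.19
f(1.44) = -4.10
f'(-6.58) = -1.42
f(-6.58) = -2.18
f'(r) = -1.49*cos(r)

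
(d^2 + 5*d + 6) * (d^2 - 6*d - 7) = d^4 - d^3 - 31*d^2 - 71*d - 42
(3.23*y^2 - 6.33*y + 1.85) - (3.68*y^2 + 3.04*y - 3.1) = -0.45*y^2 - 9.37*y + 4.95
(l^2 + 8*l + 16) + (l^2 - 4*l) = 2*l^2 + 4*l + 16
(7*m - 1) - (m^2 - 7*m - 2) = -m^2 + 14*m + 1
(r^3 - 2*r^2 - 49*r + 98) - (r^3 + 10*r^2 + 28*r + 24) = -12*r^2 - 77*r + 74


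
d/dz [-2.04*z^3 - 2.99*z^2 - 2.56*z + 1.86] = -6.12*z^2 - 5.98*z - 2.56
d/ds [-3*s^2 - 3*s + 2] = -6*s - 3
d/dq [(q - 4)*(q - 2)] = 2*q - 6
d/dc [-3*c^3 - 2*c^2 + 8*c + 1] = -9*c^2 - 4*c + 8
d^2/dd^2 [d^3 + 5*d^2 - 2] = 6*d + 10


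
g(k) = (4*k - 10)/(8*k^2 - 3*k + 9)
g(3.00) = 0.03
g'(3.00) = 0.04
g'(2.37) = 0.09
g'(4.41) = 0.00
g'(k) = (3 - 16*k)*(4*k - 10)/(8*k^2 - 3*k + 9)^2 + 4/(8*k^2 - 3*k + 9)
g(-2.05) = -0.37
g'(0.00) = 0.07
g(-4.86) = -0.14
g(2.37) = -0.01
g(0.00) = -1.11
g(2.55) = 0.00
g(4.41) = 0.05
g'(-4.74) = -0.04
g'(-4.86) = -0.03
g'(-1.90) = -0.22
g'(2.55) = 0.07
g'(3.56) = 0.02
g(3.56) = 0.04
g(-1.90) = -0.40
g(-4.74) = -0.14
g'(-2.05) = -0.19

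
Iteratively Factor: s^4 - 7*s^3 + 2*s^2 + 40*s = (s - 4)*(s^3 - 3*s^2 - 10*s) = (s - 5)*(s - 4)*(s^2 + 2*s) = (s - 5)*(s - 4)*(s + 2)*(s)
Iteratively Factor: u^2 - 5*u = (u)*(u - 5)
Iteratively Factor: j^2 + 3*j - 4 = (j + 4)*(j - 1)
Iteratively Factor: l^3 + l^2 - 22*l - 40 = (l + 2)*(l^2 - l - 20) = (l + 2)*(l + 4)*(l - 5)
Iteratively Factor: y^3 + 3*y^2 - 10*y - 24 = (y + 2)*(y^2 + y - 12) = (y + 2)*(y + 4)*(y - 3)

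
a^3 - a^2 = a^2*(a - 1)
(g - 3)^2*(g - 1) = g^3 - 7*g^2 + 15*g - 9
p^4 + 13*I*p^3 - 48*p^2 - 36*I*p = p*(p + I)*(p + 6*I)^2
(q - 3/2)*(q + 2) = q^2 + q/2 - 3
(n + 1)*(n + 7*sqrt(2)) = n^2 + n + 7*sqrt(2)*n + 7*sqrt(2)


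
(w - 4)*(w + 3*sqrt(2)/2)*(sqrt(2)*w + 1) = sqrt(2)*w^3 - 4*sqrt(2)*w^2 + 4*w^2 - 16*w + 3*sqrt(2)*w/2 - 6*sqrt(2)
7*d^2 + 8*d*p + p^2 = (d + p)*(7*d + p)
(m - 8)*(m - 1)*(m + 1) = m^3 - 8*m^2 - m + 8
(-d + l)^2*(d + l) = d^3 - d^2*l - d*l^2 + l^3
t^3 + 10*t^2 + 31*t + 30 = (t + 2)*(t + 3)*(t + 5)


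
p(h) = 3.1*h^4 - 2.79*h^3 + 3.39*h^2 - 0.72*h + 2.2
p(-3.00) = 361.30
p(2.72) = 138.86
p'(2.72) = 205.33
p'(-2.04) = -154.66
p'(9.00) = 8421.93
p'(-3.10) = -471.58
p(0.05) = 2.17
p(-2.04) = 95.15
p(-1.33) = 25.42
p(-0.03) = 2.22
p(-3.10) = 406.42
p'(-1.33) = -53.72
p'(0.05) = -0.40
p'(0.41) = 1.51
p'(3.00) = 279.09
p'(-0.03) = -0.93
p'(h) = 12.4*h^3 - 8.37*h^2 + 6.78*h - 0.72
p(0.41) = 2.37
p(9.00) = 18575.50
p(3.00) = 206.32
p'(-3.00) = -431.19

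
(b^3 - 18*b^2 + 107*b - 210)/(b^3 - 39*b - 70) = (b^2 - 11*b + 30)/(b^2 + 7*b + 10)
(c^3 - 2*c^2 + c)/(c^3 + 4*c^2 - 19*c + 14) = c*(c - 1)/(c^2 + 5*c - 14)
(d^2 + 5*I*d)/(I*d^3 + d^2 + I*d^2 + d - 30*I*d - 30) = d*(-I*d + 5)/(d^3 + d^2*(1 - I) - d*(30 + I) + 30*I)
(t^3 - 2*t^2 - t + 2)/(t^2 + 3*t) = (t^3 - 2*t^2 - t + 2)/(t*(t + 3))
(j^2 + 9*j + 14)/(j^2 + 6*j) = (j^2 + 9*j + 14)/(j*(j + 6))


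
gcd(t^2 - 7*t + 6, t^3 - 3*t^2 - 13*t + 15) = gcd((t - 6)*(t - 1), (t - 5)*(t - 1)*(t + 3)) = t - 1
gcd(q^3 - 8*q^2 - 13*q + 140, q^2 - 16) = q + 4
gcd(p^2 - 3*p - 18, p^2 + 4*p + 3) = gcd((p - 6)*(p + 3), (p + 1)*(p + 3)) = p + 3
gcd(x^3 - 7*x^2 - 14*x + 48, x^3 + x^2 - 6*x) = x^2 + x - 6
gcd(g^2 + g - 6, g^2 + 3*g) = g + 3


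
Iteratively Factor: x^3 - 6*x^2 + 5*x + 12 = (x + 1)*(x^2 - 7*x + 12) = (x - 3)*(x + 1)*(x - 4)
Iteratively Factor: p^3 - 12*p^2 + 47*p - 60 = (p - 4)*(p^2 - 8*p + 15) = (p - 4)*(p - 3)*(p - 5)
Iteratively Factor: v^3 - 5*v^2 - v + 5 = (v - 1)*(v^2 - 4*v - 5) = (v - 1)*(v + 1)*(v - 5)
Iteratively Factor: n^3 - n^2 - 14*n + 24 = (n - 3)*(n^2 + 2*n - 8) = (n - 3)*(n + 4)*(n - 2)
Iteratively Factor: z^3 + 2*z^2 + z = (z + 1)*(z^2 + z) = (z + 1)^2*(z)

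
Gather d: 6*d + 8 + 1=6*d + 9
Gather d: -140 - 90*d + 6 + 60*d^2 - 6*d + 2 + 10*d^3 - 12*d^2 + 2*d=10*d^3 + 48*d^2 - 94*d - 132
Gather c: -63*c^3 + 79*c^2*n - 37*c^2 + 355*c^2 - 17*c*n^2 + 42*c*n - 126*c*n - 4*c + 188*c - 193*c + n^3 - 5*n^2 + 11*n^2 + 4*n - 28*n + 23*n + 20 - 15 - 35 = -63*c^3 + c^2*(79*n + 318) + c*(-17*n^2 - 84*n - 9) + n^3 + 6*n^2 - n - 30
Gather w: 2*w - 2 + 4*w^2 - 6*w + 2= 4*w^2 - 4*w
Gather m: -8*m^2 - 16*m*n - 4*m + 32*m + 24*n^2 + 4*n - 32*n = -8*m^2 + m*(28 - 16*n) + 24*n^2 - 28*n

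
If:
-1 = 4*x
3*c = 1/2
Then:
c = 1/6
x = -1/4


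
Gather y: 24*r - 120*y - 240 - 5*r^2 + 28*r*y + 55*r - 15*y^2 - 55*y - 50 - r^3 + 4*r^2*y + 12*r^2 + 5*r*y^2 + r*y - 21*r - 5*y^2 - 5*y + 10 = -r^3 + 7*r^2 + 58*r + y^2*(5*r - 20) + y*(4*r^2 + 29*r - 180) - 280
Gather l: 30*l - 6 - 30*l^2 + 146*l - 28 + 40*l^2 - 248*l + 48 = 10*l^2 - 72*l + 14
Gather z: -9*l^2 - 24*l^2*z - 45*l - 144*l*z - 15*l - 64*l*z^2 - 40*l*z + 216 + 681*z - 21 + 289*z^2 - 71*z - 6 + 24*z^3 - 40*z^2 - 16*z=-9*l^2 - 60*l + 24*z^3 + z^2*(249 - 64*l) + z*(-24*l^2 - 184*l + 594) + 189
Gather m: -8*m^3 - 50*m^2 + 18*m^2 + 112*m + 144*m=-8*m^3 - 32*m^2 + 256*m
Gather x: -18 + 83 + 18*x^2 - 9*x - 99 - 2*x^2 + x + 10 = 16*x^2 - 8*x - 24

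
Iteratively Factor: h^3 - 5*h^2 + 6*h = (h - 3)*(h^2 - 2*h) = (h - 3)*(h - 2)*(h)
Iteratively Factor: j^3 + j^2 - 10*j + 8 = (j + 4)*(j^2 - 3*j + 2) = (j - 1)*(j + 4)*(j - 2)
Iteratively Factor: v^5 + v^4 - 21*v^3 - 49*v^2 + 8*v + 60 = (v + 3)*(v^4 - 2*v^3 - 15*v^2 - 4*v + 20) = (v - 5)*(v + 3)*(v^3 + 3*v^2 - 4) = (v - 5)*(v - 1)*(v + 3)*(v^2 + 4*v + 4) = (v - 5)*(v - 1)*(v + 2)*(v + 3)*(v + 2)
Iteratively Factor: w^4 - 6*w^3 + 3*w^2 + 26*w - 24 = (w - 1)*(w^3 - 5*w^2 - 2*w + 24) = (w - 1)*(w + 2)*(w^2 - 7*w + 12) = (w - 3)*(w - 1)*(w + 2)*(w - 4)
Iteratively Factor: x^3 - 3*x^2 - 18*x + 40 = (x - 2)*(x^2 - x - 20) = (x - 2)*(x + 4)*(x - 5)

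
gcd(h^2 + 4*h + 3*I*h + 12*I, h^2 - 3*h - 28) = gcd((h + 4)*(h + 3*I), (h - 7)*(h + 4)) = h + 4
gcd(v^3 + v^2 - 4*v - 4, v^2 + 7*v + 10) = v + 2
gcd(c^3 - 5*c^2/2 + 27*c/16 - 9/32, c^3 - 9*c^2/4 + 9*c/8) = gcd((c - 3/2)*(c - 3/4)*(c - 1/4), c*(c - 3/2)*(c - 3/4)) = c^2 - 9*c/4 + 9/8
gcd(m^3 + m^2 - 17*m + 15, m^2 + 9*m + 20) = m + 5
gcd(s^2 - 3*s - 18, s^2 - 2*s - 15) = s + 3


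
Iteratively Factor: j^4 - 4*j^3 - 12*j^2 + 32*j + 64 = (j - 4)*(j^3 - 12*j - 16) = (j - 4)^2*(j^2 + 4*j + 4) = (j - 4)^2*(j + 2)*(j + 2)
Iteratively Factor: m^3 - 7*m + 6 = (m + 3)*(m^2 - 3*m + 2) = (m - 1)*(m + 3)*(m - 2)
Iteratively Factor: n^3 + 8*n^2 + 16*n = (n + 4)*(n^2 + 4*n) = (n + 4)^2*(n)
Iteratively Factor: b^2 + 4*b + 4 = (b + 2)*(b + 2)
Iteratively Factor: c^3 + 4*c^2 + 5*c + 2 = (c + 2)*(c^2 + 2*c + 1) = (c + 1)*(c + 2)*(c + 1)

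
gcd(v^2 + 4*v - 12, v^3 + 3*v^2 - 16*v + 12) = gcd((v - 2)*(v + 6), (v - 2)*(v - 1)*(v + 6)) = v^2 + 4*v - 12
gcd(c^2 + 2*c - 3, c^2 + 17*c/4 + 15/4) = c + 3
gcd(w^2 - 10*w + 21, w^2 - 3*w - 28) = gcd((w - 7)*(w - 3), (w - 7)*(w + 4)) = w - 7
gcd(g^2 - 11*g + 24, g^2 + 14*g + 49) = 1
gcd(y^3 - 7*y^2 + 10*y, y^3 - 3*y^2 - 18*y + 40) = y^2 - 7*y + 10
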